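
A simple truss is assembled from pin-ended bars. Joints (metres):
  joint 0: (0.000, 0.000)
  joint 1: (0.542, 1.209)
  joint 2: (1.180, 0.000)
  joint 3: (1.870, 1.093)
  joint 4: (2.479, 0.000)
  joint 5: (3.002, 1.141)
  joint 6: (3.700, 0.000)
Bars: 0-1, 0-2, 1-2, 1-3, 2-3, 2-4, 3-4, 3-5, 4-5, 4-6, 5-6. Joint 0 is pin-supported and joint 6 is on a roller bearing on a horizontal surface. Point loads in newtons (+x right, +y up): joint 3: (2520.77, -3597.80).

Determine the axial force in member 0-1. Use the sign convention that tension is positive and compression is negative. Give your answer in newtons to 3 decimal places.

N=7 nodes, M=11 members, R=3 reactions → 2N=14, M+R=14
member 0 (0-1): L=1.3249, (cx,cy)=(0.4091,0.9125)
member 1 (0-2): L=1.1800, (cx,cy)=(1.0000,0.0000)
member 2 (1-2): L=1.3670, (cx,cy)=(0.4667,-0.8844)
member 3 (1-3): L=1.3331, (cx,cy)=(0.9962,-0.0870)
member 4 (2-3): L=1.2926, (cx,cy)=(0.5338,0.8456)
member 5 (2-4): L=1.2990, (cx,cy)=(1.0000,0.0000)
member 6 (3-4): L=1.2512, (cx,cy)=(0.4867,-0.8736)
member 7 (3-5): L=1.1330, (cx,cy)=(0.9991,0.0424)
member 8 (4-5): L=1.2552, (cx,cy)=(0.4167,0.9091)
member 9 (4-6): L=1.2210, (cx,cy)=(1.0000,0.0000)
member 10 (5-6): L=1.3376, (cx,cy)=(0.5218,-0.8530)
solve A·x = −loads:
  F[0-1] = -1134.0316 N (compression)
  F[0-2] = +2984.6769 N (tension)
  F[1-2] = +1274.6213 N (tension)
  F[1-3] = -1062.8181 N (compression)
  F[2-3] = -1333.1230 N (compression)
  F[2-4] = +4291.2021 N (tension)
  F[3-4] = -3069.7608 N (compression)
  F[3-5] = -2799.5761 N (compression)
  F[4-5] = +2949.8855 N (tension)
  F[4-6] = +1567.8980 N (tension)
  F[5-6] = -3004.5392 N (compression)
  Rx@0 = -2520.7700 N
  Ry@0 = +1034.8033 N
  Ry@6 = +2562.9967 N

-1134.032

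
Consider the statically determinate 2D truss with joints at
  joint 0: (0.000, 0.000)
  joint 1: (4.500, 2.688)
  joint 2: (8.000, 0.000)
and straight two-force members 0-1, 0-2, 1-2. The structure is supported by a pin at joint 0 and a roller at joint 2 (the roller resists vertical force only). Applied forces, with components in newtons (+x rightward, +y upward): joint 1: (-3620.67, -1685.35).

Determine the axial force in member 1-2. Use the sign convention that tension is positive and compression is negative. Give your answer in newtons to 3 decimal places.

N=3 nodes, M=3 members, R=3 reactions → 2N=6, M+R=6
member 0 (0-1): L=5.2417, (cx,cy)=(0.8585,0.5128)
member 1 (0-2): L=8.0000, (cx,cy)=(1.0000,0.0000)
member 2 (1-2): L=4.4131, (cx,cy)=(0.7931,-0.6091)
solve A·x = −loads:
  F[0-1] = -3810.1447 N (compression)
  F[0-2] = -349.6559 N (compression)
  F[1-2] = +440.8749 N (tension)
  Rx@0 = +3620.6700 N
  Ry@0 = +1953.8857 N
  Ry@2 = -268.5357 N

440.875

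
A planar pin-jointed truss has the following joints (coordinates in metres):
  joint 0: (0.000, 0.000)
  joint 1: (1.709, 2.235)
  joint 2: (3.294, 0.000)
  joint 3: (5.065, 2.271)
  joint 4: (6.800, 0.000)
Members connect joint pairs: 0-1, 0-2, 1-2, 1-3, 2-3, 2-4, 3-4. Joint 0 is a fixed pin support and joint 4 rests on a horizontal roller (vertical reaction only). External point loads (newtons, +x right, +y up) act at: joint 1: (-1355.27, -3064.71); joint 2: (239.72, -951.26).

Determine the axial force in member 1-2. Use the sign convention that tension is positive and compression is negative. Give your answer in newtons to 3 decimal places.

N=5 nodes, M=7 members, R=3 reactions → 2N=10, M+R=10
member 0 (0-1): L=2.8135, (cx,cy)=(0.6074,0.7944)
member 1 (0-2): L=3.2940, (cx,cy)=(1.0000,0.0000)
member 2 (1-2): L=2.7400, (cx,cy)=(0.5785,-0.8157)
member 3 (1-3): L=3.3562, (cx,cy)=(0.9999,0.0107)
member 4 (2-3): L=2.8799, (cx,cy)=(0.6149,0.7886)
member 5 (2-4): L=3.5060, (cx,cy)=(1.0000,0.0000)
member 6 (3-4): L=2.8579, (cx,cy)=(0.6071,-0.7946)
solve A·x = −loads:
  F[0-1] = -4066.5528 N (compression)
  F[0-2] = +1354.5706 N (tension)
  F[1-2] = +187.0176 N (tension)
  F[1-3] = -1223.1056 N (compression)
  F[2-3] = +1012.8628 N (tension)
  F[2-4] = +600.1755 N (tension)
  F[3-4] = -988.6163 N (compression)
  Rx@0 = +1115.5500 N
  Ry@0 = +3230.3801 N
  Ry@4 = +785.5899 N

187.018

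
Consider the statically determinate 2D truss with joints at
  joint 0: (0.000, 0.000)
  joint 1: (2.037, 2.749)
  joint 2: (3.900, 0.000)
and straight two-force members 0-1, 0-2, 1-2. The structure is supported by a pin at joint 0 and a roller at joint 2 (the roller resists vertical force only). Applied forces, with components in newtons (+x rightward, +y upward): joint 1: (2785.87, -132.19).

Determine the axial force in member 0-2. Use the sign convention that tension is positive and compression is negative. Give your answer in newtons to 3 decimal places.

N=3 nodes, M=3 members, R=3 reactions → 2N=6, M+R=6
member 0 (0-1): L=3.4215, (cx,cy)=(0.5954,0.8035)
member 1 (0-2): L=3.9000, (cx,cy)=(1.0000,0.0000)
member 2 (1-2): L=3.3208, (cx,cy)=(0.5610,-0.8278)
solve A·x = −loads:
  F[0-1] = +2365.4418 N (tension)
  F[0-2] = +1377.5798 N (tension)
  F[1-2] = -2455.5442 N (compression)
  Rx@0 = -2785.8700 N
  Ry@0 = -1900.5350 N
  Ry@2 = +2032.7250 N

1377.580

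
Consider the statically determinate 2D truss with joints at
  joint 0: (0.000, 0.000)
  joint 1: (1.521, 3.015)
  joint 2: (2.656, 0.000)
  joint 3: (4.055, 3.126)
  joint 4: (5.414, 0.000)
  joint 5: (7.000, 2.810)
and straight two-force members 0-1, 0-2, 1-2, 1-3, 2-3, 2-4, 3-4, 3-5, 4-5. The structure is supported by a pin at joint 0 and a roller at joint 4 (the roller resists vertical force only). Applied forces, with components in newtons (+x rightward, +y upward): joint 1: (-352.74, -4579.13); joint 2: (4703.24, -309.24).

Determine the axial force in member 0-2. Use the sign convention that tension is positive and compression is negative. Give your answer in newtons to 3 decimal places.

N=6 nodes, M=9 members, R=3 reactions → 2N=12, M+R=12
member 0 (0-1): L=3.3769, (cx,cy)=(0.4504,0.8928)
member 1 (0-2): L=2.6560, (cx,cy)=(1.0000,0.0000)
member 2 (1-2): L=3.2216, (cx,cy)=(0.3523,-0.9359)
member 3 (1-3): L=2.5364, (cx,cy)=(0.9990,0.0438)
member 4 (2-3): L=3.4248, (cx,cy)=(0.4085,0.9128)
member 5 (2-4): L=2.7580, (cx,cy)=(1.0000,0.0000)
member 6 (3-4): L=3.4086, (cx,cy)=(0.3987,-0.9171)
member 7 (3-5): L=2.9619, (cx,cy)=(0.9943,-0.1067)
member 8 (4-5): L=3.2267, (cx,cy)=(0.4915,0.8709)
solve A·x = −loads:
  F[0-1] = -4084.4039 N (compression)
  F[0-2] = +6190.1519 N (tension)
  F[1-2] = -1048.6706 N (compression)
  F[1-3] = -1118.5224 N (compression)
  F[2-3] = +1414.0305 N (tension)
  F[2-4] = +539.8277 N (tension)
  F[3-4] = -1353.9902 N (compression)
  F[3-5] = -0.0000 N (compression)
  F[4-5] = +0.0000 N (tension)
  Rx@0 = -4350.5000 N
  Ry@0 = +3646.6472 N
  Ry@4 = +1241.7228 N

6190.152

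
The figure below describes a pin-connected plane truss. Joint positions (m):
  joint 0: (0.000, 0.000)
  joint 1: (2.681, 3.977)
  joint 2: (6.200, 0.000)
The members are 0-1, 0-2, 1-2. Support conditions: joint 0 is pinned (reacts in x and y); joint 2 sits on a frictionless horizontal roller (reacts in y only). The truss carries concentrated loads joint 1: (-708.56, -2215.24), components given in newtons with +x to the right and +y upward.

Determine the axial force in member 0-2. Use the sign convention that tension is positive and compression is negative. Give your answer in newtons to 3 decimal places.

445.432

N=3 nodes, M=3 members, R=3 reactions → 2N=6, M+R=6
member 0 (0-1): L=4.7963, (cx,cy)=(0.5590,0.8292)
member 1 (0-2): L=6.2000, (cx,cy)=(1.0000,0.0000)
member 2 (1-2): L=5.3104, (cx,cy)=(0.6627,-0.7489)
solve A·x = −loads:
  F[0-1] = -2064.4794 N (compression)
  F[0-2] = +445.4324 N (tension)
  F[1-2] = -672.1810 N (compression)
  Rx@0 = +708.5600 N
  Ry@0 = +1711.8343 N
  Ry@2 = +503.4057 N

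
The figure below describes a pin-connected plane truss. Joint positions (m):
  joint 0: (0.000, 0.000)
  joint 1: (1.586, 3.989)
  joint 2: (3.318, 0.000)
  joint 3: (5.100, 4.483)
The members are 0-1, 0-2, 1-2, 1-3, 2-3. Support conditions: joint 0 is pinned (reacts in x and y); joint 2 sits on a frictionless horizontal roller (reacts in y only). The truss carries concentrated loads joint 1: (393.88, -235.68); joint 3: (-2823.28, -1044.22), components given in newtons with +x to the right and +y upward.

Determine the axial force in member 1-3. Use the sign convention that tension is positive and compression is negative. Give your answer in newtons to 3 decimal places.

-2575.820

N=4 nodes, M=5 members, R=3 reactions → 2N=8, M+R=8
member 0 (0-1): L=4.2927, (cx,cy)=(0.3695,0.9292)
member 1 (0-2): L=3.3180, (cx,cy)=(1.0000,0.0000)
member 2 (1-2): L=4.3488, (cx,cy)=(0.3983,-0.9173)
member 3 (1-3): L=3.5486, (cx,cy)=(0.9903,0.1392)
member 4 (2-3): L=4.8242, (cx,cy)=(0.3694,0.9293)
solve A·x = −loads:
  F[0-1] = -3124.3049 N (compression)
  F[0-2] = -1275.0881 N (compression)
  F[1-2] = +2517.2411 N (tension)
  F[1-3] = -2575.8203 N (compression)
  F[2-3] = -737.8179 N (compression)
  Rx@0 = +2429.4000 N
  Ry@0 = +2903.2473 N
  Ry@2 = -1623.3473 N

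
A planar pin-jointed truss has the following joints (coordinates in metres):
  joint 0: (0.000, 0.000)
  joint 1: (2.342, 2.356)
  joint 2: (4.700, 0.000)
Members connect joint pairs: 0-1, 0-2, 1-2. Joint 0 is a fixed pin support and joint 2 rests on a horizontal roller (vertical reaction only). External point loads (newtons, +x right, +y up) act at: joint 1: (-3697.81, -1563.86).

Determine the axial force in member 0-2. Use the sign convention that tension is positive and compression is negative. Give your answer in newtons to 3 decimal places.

N=3 nodes, M=3 members, R=3 reactions → 2N=6, M+R=6
member 0 (0-1): L=3.3220, (cx,cy)=(0.7050,0.7092)
member 1 (0-2): L=4.7000, (cx,cy)=(1.0000,0.0000)
member 2 (1-2): L=3.3333, (cx,cy)=(0.7074,-0.7068)
solve A·x = −loads:
  F[0-1] = -3719.9342 N (compression)
  F[0-2] = -1075.2695 N (compression)
  F[1-2] = +1520.0160 N (tension)
  Rx@0 = +3697.8100 N
  Ry@0 = +2638.2175 N
  Ry@2 = -1074.3575 N

-1075.270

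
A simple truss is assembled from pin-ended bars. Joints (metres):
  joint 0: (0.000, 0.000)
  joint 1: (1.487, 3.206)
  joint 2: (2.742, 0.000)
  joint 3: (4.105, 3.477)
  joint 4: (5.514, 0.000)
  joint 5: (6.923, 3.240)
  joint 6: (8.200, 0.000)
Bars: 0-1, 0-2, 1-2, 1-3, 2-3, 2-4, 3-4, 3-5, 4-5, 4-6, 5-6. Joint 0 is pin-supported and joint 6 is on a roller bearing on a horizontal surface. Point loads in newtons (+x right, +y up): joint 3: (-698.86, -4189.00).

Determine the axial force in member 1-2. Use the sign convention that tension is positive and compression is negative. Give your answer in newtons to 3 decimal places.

N=7 nodes, M=11 members, R=3 reactions → 2N=14, M+R=14
member 0 (0-1): L=3.5341, (cx,cy)=(0.4208,0.9072)
member 1 (0-2): L=2.7420, (cx,cy)=(1.0000,0.0000)
member 2 (1-2): L=3.4429, (cx,cy)=(0.3645,-0.9312)
member 3 (1-3): L=2.6320, (cx,cy)=(0.9947,0.1030)
member 4 (2-3): L=3.7346, (cx,cy)=(0.3650,0.9310)
member 5 (2-4): L=2.7720, (cx,cy)=(1.0000,0.0000)
member 6 (3-4): L=3.7516, (cx,cy)=(0.3756,-0.9268)
member 7 (3-5): L=2.8279, (cx,cy)=(0.9965,-0.0838)
member 8 (4-5): L=3.5331, (cx,cy)=(0.3988,0.9170)
member 9 (4-6): L=2.6860, (cx,cy)=(1.0000,0.0000)
member 10 (5-6): L=3.4826, (cx,cy)=(0.3667,-0.9303)
solve A·x = −loads:
  F[0-1] = -2632.6672 N (compression)
  F[0-2] = +408.8666 N (tension)
  F[1-2] = +2346.5239 N (tension)
  F[1-3] = -1973.5704 N (compression)
  F[2-3] = -2346.9631 N (compression)
  F[2-4] = +2120.7796 N (tension)
  F[3-4] = -1812.2692 N (compression)
  F[3-5] = -1445.2318 N (compression)
  F[4-5] = +1831.5490 N (tension)
  F[4-6] = +709.7285 N (tension)
  F[5-6] = -1935.5385 N (compression)
  Rx@0 = +698.8600 N
  Ry@0 = +2388.2794 N
  Ry@6 = +1800.7206 N

2346.524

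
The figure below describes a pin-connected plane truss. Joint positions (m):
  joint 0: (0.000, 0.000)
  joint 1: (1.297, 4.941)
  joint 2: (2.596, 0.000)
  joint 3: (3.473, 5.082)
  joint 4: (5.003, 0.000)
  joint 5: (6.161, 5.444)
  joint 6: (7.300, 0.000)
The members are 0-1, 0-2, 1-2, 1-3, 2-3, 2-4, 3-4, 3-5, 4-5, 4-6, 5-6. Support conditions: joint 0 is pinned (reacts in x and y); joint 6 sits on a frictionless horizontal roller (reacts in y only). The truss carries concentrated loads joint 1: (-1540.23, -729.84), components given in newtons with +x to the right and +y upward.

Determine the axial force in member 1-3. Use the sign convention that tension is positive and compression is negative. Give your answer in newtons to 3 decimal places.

N=7 nodes, M=11 members, R=3 reactions → 2N=14, M+R=14
member 0 (0-1): L=5.1084, (cx,cy)=(0.2539,0.9672)
member 1 (0-2): L=2.5960, (cx,cy)=(1.0000,0.0000)
member 2 (1-2): L=5.1089, (cx,cy)=(0.2543,-0.9671)
member 3 (1-3): L=2.1806, (cx,cy)=(0.9979,0.0647)
member 4 (2-3): L=5.1571, (cx,cy)=(0.1701,0.9854)
member 5 (2-4): L=2.4070, (cx,cy)=(1.0000,0.0000)
member 6 (3-4): L=5.3073, (cx,cy)=(0.2883,-0.9575)
member 7 (3-5): L=2.7123, (cx,cy)=(0.9911,0.1335)
member 8 (4-5): L=5.5658, (cx,cy)=(0.2081,0.9781)
member 9 (4-6): L=2.2970, (cx,cy)=(1.0000,0.0000)
member 10 (5-6): L=5.5619, (cx,cy)=(0.2048,-0.9788)
solve A·x = −loads:
  F[0-1] = -1698.3234 N (compression)
  F[0-2] = -1109.0327 N (compression)
  F[1-2] = +1001.1020 N (tension)
  F[1-3] = +856.2825 N (tension)
  F[2-3] = -982.5121 N (compression)
  F[2-4] = -687.4082 N (compression)
  F[3-4] = +1009.0707 N (tension)
  F[3-5] = +400.0916 N (tension)
  F[4-5] = -987.8486 N (compression)
  F[4-6] = -190.9838 N (compression)
  F[5-6] = +932.5970 N (tension)
  Rx@0 = +1540.2300 N
  Ry@0 = +1642.6720 N
  Ry@6 = -912.8320 N

856.283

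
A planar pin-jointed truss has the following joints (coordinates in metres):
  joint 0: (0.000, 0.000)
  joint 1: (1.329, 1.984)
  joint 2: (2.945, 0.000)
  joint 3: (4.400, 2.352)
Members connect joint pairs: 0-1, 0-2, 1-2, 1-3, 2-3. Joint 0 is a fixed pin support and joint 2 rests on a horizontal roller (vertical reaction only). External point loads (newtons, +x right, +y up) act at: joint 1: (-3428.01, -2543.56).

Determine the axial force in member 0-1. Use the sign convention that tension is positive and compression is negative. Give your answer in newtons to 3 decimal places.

-4459.566

N=4 nodes, M=5 members, R=3 reactions → 2N=8, M+R=8
member 0 (0-1): L=2.3880, (cx,cy)=(0.5565,0.8308)
member 1 (0-2): L=2.9450, (cx,cy)=(1.0000,0.0000)
member 2 (1-2): L=2.5588, (cx,cy)=(0.6315,-0.7753)
member 3 (1-3): L=3.0930, (cx,cy)=(0.9929,0.1190)
member 4 (2-3): L=2.7657, (cx,cy)=(0.5261,0.8504)
solve A·x = −loads:
  F[0-1] = -4459.5661 N (compression)
  F[0-2] = -946.1056 N (compression)
  F[1-2] = +1498.1077 N (tension)
  F[1-3] = +0.0000 N (tension)
  F[2-3] = -0.0000 N (compression)
  Rx@0 = +3428.0100 N
  Ry@0 = +3705.1154 N
  Ry@2 = -1161.5554 N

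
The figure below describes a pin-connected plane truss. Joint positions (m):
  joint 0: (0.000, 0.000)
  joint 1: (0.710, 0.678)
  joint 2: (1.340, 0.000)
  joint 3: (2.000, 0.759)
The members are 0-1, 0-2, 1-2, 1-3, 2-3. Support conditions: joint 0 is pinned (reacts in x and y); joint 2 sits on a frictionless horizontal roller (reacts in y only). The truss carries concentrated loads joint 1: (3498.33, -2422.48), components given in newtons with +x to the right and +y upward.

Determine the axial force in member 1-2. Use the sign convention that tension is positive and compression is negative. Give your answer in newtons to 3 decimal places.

-4168.386

N=4 nodes, M=5 members, R=3 reactions → 2N=8, M+R=8
member 0 (0-1): L=0.9817, (cx,cy)=(0.7232,0.6906)
member 1 (0-2): L=1.3400, (cx,cy)=(1.0000,0.0000)
member 2 (1-2): L=0.9255, (cx,cy)=(0.6807,-0.7326)
member 3 (1-3): L=1.2925, (cx,cy)=(0.9980,0.0627)
member 4 (2-3): L=1.0058, (cx,cy)=(0.6562,0.7546)
solve A·x = −loads:
  F[0-1] = +913.8490 N (tension)
  F[0-2] = +2837.4191 N (tension)
  F[1-2] = -4168.3859 N (compression)
  F[1-3] = +0.0000 N (tension)
  F[2-3] = -0.0000 N (compression)
  Rx@0 = -3498.3300 N
  Ry@0 = -631.1234 N
  Ry@2 = +3053.6034 N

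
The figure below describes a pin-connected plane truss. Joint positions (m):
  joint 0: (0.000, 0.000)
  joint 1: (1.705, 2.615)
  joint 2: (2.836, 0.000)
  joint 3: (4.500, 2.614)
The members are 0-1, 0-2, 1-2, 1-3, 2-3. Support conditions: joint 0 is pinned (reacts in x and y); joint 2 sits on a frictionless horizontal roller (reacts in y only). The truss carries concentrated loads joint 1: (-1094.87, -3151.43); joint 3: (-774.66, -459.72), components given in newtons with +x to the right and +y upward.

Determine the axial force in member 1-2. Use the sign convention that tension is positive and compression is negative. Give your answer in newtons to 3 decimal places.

-480.077

N=4 nodes, M=5 members, R=3 reactions → 2N=8, M+R=8
member 0 (0-1): L=3.1217, (cx,cy)=(0.5462,0.8377)
member 1 (0-2): L=2.8360, (cx,cy)=(1.0000,0.0000)
member 2 (1-2): L=2.8491, (cx,cy)=(0.3970,-0.9178)
member 3 (1-3): L=2.7950, (cx,cy)=(1.0000,-0.0004)
member 4 (2-3): L=3.0987, (cx,cy)=(0.5370,0.8436)
solve A·x = −loads:
  F[0-1] = -3235.8966 N (compression)
  F[0-2] = -102.1802 N (compression)
  F[1-2] = -480.0766 N (compression)
  F[1-3] = -481.9053 N (compression)
  F[2-3] = -545.1664 N (compression)
  Rx@0 = +1869.5300 N
  Ry@0 = +2710.6275 N
  Ry@2 = +900.5225 N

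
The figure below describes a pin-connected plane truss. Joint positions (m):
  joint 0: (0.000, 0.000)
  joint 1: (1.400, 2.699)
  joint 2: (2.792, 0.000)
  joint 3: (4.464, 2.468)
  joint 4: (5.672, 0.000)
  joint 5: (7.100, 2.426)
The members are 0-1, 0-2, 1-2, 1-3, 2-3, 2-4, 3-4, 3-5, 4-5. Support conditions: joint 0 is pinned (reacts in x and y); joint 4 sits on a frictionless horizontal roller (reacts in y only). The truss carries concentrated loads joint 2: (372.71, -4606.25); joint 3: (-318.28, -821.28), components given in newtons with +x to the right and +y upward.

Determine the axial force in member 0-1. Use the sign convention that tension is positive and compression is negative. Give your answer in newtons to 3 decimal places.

-2987.840

N=6 nodes, M=9 members, R=3 reactions → 2N=12, M+R=12
member 0 (0-1): L=3.0405, (cx,cy)=(0.4605,0.8877)
member 1 (0-2): L=2.7920, (cx,cy)=(1.0000,0.0000)
member 2 (1-2): L=3.0368, (cx,cy)=(0.4584,-0.8888)
member 3 (1-3): L=3.0727, (cx,cy)=(0.9972,-0.0752)
member 4 (2-3): L=2.9810, (cx,cy)=(0.5609,0.8279)
member 5 (2-4): L=2.8800, (cx,cy)=(1.0000,0.0000)
member 6 (3-4): L=2.7478, (cx,cy)=(0.4396,-0.8982)
member 7 (3-5): L=2.6363, (cx,cy)=(0.9999,-0.0159)
member 8 (4-5): L=2.8151, (cx,cy)=(0.5073,0.8618)
solve A·x = −loads:
  F[0-1] = -2987.8402 N (compression)
  F[0-2] = +1430.1857 N (tension)
  F[1-2] = +3226.3825 N (tension)
  F[1-3] = -2862.7484 N (compression)
  F[2-3] = +2100.2246 N (tension)
  F[2-4] = +1358.3977 N (tension)
  F[3-4] = -3089.8811 N (compression)
  F[3-5] = +0.0000 N (tension)
  F[4-5] = -0.0000 N (compression)
  Rx@0 = -54.4300 N
  Ry@0 = +2652.2605 N
  Ry@4 = +2775.2695 N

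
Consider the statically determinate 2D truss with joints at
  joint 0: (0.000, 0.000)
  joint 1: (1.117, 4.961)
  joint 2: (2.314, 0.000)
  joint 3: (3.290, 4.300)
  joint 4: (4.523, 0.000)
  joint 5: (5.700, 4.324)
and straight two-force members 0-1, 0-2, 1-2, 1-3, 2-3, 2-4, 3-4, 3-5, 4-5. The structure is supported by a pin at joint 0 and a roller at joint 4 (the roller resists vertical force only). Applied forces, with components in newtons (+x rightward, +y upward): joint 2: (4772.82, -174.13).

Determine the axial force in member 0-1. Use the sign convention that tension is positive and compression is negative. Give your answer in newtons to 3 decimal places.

-87.173

N=6 nodes, M=9 members, R=3 reactions → 2N=12, M+R=12
member 0 (0-1): L=5.0852, (cx,cy)=(0.2197,0.9756)
member 1 (0-2): L=2.3140, (cx,cy)=(1.0000,0.0000)
member 2 (1-2): L=5.1034, (cx,cy)=(0.2346,-0.9721)
member 3 (1-3): L=2.2713, (cx,cy)=(0.9567,-0.2910)
member 4 (2-3): L=4.4094, (cx,cy)=(0.2213,0.9752)
member 5 (2-4): L=2.2090, (cx,cy)=(1.0000,0.0000)
member 6 (3-4): L=4.4733, (cx,cy)=(0.2756,-0.9613)
member 7 (3-5): L=2.4101, (cx,cy)=(1.0000,0.0100)
member 8 (4-5): L=4.4813, (cx,cy)=(0.2626,0.9649)
solve A·x = −loads:
  F[0-1] = -87.1728 N (compression)
  F[0-2] = +4791.9681 N (tension)
  F[1-2] = +100.8802 N (tension)
  F[1-3] = -44.7465 N (compression)
  F[2-3] = +77.9987 N (tension)
  F[2-4] = +25.5449 N (tension)
  F[3-4] = -92.6763 N (compression)
  F[3-5] = +0.0000 N (tension)
  F[4-5] = -0.0000 N (compression)
  Rx@0 = -4772.8200 N
  Ry@0 = +85.0438 N
  Ry@4 = +89.0862 N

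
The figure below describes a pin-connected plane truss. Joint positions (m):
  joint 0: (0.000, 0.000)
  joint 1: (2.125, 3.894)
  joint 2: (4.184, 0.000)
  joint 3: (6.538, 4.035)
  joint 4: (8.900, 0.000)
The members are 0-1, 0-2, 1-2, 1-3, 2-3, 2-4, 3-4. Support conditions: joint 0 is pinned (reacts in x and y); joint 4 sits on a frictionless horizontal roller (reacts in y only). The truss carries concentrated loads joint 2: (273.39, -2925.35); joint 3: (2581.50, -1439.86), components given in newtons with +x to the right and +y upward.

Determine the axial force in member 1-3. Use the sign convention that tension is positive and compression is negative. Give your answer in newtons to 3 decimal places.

-805.408

N=5 nodes, M=7 members, R=3 reactions → 2N=10, M+R=10
member 0 (0-1): L=4.4361, (cx,cy)=(0.4790,0.8778)
member 1 (0-2): L=4.1840, (cx,cy)=(1.0000,0.0000)
member 2 (1-2): L=4.4049, (cx,cy)=(0.4674,-0.8840)
member 3 (1-3): L=4.4153, (cx,cy)=(0.9995,0.0319)
member 4 (2-3): L=4.6715, (cx,cy)=(0.5039,0.8638)
member 5 (2-4): L=4.7160, (cx,cy)=(1.0000,0.0000)
member 6 (3-4): L=4.6755, (cx,cy)=(0.5052,-0.8630)
solve A·x = −loads:
  F[0-1] = -867.9182 N (compression)
  F[0-2] = +3270.6452 N (tension)
  F[1-2] = +832.7123 N (tension)
  F[1-3] = -805.4084 N (compression)
  F[2-3] = +2534.5262 N (tension)
  F[2-4] = +2109.3220 N (tension)
  F[3-4] = -4175.3295 N (compression)
  Rx@0 = -2854.8900 N
  Ry@0 = +761.8593 N
  Ry@4 = +3603.3507 N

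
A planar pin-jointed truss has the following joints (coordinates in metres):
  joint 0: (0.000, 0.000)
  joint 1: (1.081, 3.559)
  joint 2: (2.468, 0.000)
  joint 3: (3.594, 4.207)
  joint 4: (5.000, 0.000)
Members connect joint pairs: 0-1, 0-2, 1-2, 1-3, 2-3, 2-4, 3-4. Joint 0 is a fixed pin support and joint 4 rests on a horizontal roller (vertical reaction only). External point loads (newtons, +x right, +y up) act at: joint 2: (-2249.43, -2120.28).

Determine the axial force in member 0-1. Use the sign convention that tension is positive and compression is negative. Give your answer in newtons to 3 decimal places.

N=5 nodes, M=7 members, R=3 reactions → 2N=10, M+R=10
member 0 (0-1): L=3.7195, (cx,cy)=(0.2906,0.9568)
member 1 (0-2): L=2.4680, (cx,cy)=(1.0000,0.0000)
member 2 (1-2): L=3.8197, (cx,cy)=(0.3631,-0.9317)
member 3 (1-3): L=2.5952, (cx,cy)=(0.9683,0.2497)
member 4 (2-3): L=4.3551, (cx,cy)=(0.2585,0.9660)
member 5 (2-4): L=2.5320, (cx,cy)=(1.0000,0.0000)
member 6 (3-4): L=4.4357, (cx,cy)=(0.3170,-0.9484)
solve A·x = −loads:
  F[0-1] = -1122.1455 N (compression)
  F[0-2] = -1923.3046 N (compression)
  F[1-2] = +965.1237 N (tension)
  F[1-3] = -698.7083 N (compression)
  F[2-3] = +1264.0103 N (tension)
  F[2-4] = +349.7689 N (tension)
  F[3-4] = -1103.4706 N (compression)
  Rx@0 = +2249.4300 N
  Ry@0 = +1073.7098 N
  Ry@4 = +1046.5702 N

-1122.145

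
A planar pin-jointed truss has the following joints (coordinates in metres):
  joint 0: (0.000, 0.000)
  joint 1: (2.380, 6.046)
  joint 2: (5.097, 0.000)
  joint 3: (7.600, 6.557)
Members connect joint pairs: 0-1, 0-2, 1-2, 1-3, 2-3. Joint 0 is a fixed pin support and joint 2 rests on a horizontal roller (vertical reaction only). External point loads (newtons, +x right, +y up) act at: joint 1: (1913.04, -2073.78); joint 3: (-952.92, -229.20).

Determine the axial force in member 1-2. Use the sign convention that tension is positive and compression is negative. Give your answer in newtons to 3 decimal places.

-2425.359

N=4 nodes, M=5 members, R=3 reactions → 2N=8, M+R=8
member 0 (0-1): L=6.4976, (cx,cy)=(0.3663,0.9305)
member 1 (0-2): L=5.0970, (cx,cy)=(1.0000,0.0000)
member 2 (1-2): L=6.6284, (cx,cy)=(0.4099,-0.9121)
member 3 (1-3): L=5.2450, (cx,cy)=(0.9952,0.0974)
member 4 (2-3): L=7.0185, (cx,cy)=(0.3566,0.9342)
solve A·x = −loads:
  F[0-1] = +54.2238 N (tension)
  F[0-2] = +940.2583 N (tension)
  F[1-2] = -2425.3587 N (compression)
  F[1-3] = -903.3202 N (compression)
  F[2-3] = -151.1296 N (compression)
  Rx@0 = -960.1200 N
  Ry@0 = -50.4553 N
  Ry@2 = +2353.4353 N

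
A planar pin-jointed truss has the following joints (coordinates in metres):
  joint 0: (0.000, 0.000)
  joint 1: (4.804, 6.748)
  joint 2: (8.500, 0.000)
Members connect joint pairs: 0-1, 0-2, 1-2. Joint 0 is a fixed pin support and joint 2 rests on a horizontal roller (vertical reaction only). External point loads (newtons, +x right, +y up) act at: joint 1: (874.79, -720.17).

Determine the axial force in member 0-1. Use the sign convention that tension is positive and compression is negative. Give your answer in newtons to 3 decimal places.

468.097

N=3 nodes, M=3 members, R=3 reactions → 2N=6, M+R=6
member 0 (0-1): L=8.2834, (cx,cy)=(0.5800,0.8146)
member 1 (0-2): L=8.5000, (cx,cy)=(1.0000,0.0000)
member 2 (1-2): L=7.6939, (cx,cy)=(0.4804,-0.8771)
solve A·x = −loads:
  F[0-1] = +468.0971 N (tension)
  F[0-2] = +603.3131 N (tension)
  F[1-2] = -1255.9047 N (compression)
  Rx@0 = -874.7900 N
  Ry@0 = -381.3335 N
  Ry@2 = +1101.5035 N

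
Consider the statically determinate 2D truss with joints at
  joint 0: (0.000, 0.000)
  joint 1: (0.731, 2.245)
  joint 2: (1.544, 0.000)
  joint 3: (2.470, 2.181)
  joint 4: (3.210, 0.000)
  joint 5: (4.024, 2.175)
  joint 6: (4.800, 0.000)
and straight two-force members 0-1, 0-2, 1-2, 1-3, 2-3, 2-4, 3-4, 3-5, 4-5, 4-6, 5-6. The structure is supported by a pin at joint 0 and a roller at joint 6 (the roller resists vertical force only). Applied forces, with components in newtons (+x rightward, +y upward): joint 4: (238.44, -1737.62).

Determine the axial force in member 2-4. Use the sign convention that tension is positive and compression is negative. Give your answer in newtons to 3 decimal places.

N=7 nodes, M=11 members, R=3 reactions → 2N=14, M+R=14
member 0 (0-1): L=2.3610, (cx,cy)=(0.3096,0.9509)
member 1 (0-2): L=1.5440, (cx,cy)=(1.0000,0.0000)
member 2 (1-2): L=2.3877, (cx,cy)=(0.3405,-0.9402)
member 3 (1-3): L=1.7402, (cx,cy)=(0.9993,-0.0368)
member 4 (2-3): L=2.3694, (cx,cy)=(0.3908,0.9205)
member 5 (2-4): L=1.6660, (cx,cy)=(1.0000,0.0000)
member 6 (3-4): L=2.3031, (cx,cy)=(0.3213,-0.9470)
member 7 (3-5): L=1.5540, (cx,cy)=(1.0000,-0.0039)
member 8 (4-5): L=2.3223, (cx,cy)=(0.3505,0.9366)
member 9 (4-6): L=1.5900, (cx,cy)=(1.0000,0.0000)
member 10 (5-6): L=2.3093, (cx,cy)=(0.3360,-0.9418)
solve A·x = −loads:
  F[0-1] = -605.3309 N (compression)
  F[0-2] = +425.8582 N (tension)
  F[1-2] = +627.8705 N (tension)
  F[1-3] = -401.4788 N (compression)
  F[2-3] = -641.3585 N (compression)
  F[2-4] = +890.2965 N (tension)
  F[3-4] = +611.2737 N (tension)
  F[3-5] = -848.2671 N (compression)
  F[4-5] = +1237.2506 N (tension)
  F[4-6] = +414.5921 N (tension)
  F[5-6] = -1233.7780 N (compression)
  Rx@0 = -238.4400 N
  Ry@0 = +575.5866 N
  Ry@6 = +1162.0334 N

890.296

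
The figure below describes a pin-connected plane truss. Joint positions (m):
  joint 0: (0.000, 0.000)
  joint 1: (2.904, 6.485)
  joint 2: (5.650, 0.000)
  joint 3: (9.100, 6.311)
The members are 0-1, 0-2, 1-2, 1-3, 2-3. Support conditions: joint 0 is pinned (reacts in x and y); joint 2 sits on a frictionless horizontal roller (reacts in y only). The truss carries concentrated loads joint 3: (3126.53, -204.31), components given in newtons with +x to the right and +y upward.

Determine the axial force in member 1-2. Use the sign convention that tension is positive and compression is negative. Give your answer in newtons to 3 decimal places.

N=4 nodes, M=5 members, R=3 reactions → 2N=8, M+R=8
member 0 (0-1): L=7.1055, (cx,cy)=(0.4087,0.9127)
member 1 (0-2): L=5.6500, (cx,cy)=(1.0000,0.0000)
member 2 (1-2): L=7.0424, (cx,cy)=(0.3899,-0.9208)
member 3 (1-3): L=6.1984, (cx,cy)=(0.9996,-0.0281)
member 4 (2-3): L=7.1924, (cx,cy)=(0.4797,0.8774)
solve A·x = −loads:
  F[0-1] = +3963.1632 N (tension)
  F[0-2] = +1506.8002 N (tension)
  F[1-2] = -4025.2313 N (compression)
  F[1-3] = +3190.5156 N (tension)
  F[2-3] = -130.7737 N (compression)
  Rx@0 = -3126.5300 N
  Ry@0 = -3617.0620 N
  Ry@2 = +3821.3720 N

-4025.231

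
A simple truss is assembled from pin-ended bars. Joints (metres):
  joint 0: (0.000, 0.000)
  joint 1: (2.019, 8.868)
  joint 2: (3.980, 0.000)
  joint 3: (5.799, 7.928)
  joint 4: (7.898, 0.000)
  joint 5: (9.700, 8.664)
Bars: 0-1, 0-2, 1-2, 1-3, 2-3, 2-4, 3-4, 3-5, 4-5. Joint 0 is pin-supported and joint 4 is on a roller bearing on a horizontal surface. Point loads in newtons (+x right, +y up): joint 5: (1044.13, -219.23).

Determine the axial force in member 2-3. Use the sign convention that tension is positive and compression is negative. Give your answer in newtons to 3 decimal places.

N=6 nodes, M=9 members, R=3 reactions → 2N=12, M+R=12
member 0 (0-1): L=9.0949, (cx,cy)=(0.2220,0.9750)
member 1 (0-2): L=3.9800, (cx,cy)=(1.0000,0.0000)
member 2 (1-2): L=9.0822, (cx,cy)=(0.2159,-0.9764)
member 3 (1-3): L=3.8951, (cx,cy)=(0.9704,-0.2413)
member 4 (2-3): L=8.1340, (cx,cy)=(0.2236,0.9747)
member 5 (2-4): L=3.9180, (cx,cy)=(1.0000,0.0000)
member 6 (3-4): L=8.2012, (cx,cy)=(0.2559,-0.9667)
member 7 (3-5): L=3.9698, (cx,cy)=(0.9827,0.1854)
member 8 (4-5): L=8.8494, (cx,cy)=(0.2036,0.9790)
solve A·x = −loads:
  F[0-1] = +1226.0066 N (tension)
  F[0-2] = +771.9666 N (tension)
  F[1-2] = -1368.8863 N (compression)
  F[1-3] = +585.0189 N (tension)
  F[2-3] = +1371.3267 N (tension)
  F[2-4] = +169.7333 N (tension)
  F[3-4] = -1015.2348 N (compression)
  F[3-5] = +1154.2461 N (tension)
  F[4-5] = -442.4969 N (compression)
  Rx@0 = -1044.1300 N
  Ry@0 = -1195.4159 N
  Ry@4 = +1414.6459 N

1371.327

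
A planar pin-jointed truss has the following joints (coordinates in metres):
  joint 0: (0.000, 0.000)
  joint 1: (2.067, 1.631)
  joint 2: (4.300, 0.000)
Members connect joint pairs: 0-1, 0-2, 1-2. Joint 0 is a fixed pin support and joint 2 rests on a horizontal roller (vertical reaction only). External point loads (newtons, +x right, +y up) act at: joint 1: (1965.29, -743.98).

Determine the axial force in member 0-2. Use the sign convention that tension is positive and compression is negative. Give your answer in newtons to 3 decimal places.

1510.210

N=3 nodes, M=3 members, R=3 reactions → 2N=6, M+R=6
member 0 (0-1): L=2.6330, (cx,cy)=(0.7850,0.6194)
member 1 (0-2): L=4.3000, (cx,cy)=(1.0000,0.0000)
member 2 (1-2): L=2.7652, (cx,cy)=(0.8075,-0.5898)
solve A·x = −loads:
  F[0-1] = +579.6919 N (tension)
  F[0-2] = +1510.2097 N (tension)
  F[1-2] = -1870.1587 N (compression)
  Rx@0 = -1965.2900 N
  Ry@0 = -359.0885 N
  Ry@2 = +1103.0685 N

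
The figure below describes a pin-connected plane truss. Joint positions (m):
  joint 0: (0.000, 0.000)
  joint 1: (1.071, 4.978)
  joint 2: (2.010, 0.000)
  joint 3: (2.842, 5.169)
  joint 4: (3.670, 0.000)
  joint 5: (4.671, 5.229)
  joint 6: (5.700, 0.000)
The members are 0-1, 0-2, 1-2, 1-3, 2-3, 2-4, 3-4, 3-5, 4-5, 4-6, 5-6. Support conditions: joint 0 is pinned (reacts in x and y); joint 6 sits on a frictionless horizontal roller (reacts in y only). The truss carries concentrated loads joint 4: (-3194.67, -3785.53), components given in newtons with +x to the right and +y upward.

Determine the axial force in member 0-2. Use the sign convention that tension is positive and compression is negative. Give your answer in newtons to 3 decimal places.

N=7 nodes, M=11 members, R=3 reactions → 2N=14, M+R=14
member 0 (0-1): L=5.0919, (cx,cy)=(0.2103,0.9776)
member 1 (0-2): L=2.0100, (cx,cy)=(1.0000,0.0000)
member 2 (1-2): L=5.0658, (cx,cy)=(0.1854,-0.9827)
member 3 (1-3): L=1.7813, (cx,cy)=(0.9942,0.1072)
member 4 (2-3): L=5.2355, (cx,cy)=(0.1589,0.9873)
member 5 (2-4): L=1.6600, (cx,cy)=(1.0000,0.0000)
member 6 (3-4): L=5.2349, (cx,cy)=(0.1582,-0.9874)
member 7 (3-5): L=1.8300, (cx,cy)=(0.9995,0.0328)
member 8 (4-5): L=5.3239, (cx,cy)=(0.1880,0.9822)
member 9 (4-6): L=2.0300, (cx,cy)=(1.0000,0.0000)
member 10 (5-6): L=5.3293, (cx,cy)=(0.1931,-0.9812)
solve A·x = −loads:
  F[0-1] = -1379.0294 N (compression)
  F[0-2] = -2904.6136 N (compression)
  F[1-2] = +1313.4023 N (tension)
  F[1-3] = -536.6038 N (compression)
  F[2-3] = -1307.2537 N (compression)
  F[2-4] = -2453.4188 N (compression)
  F[3-4] = +1333.7320 N (tension)
  F[3-5] = -952.7189 N (compression)
  F[4-5] = +2513.4124 N (tension)
  F[4-6] = +479.6392 N (tension)
  F[5-6] = -2484.0952 N (compression)
  Rx@0 = +3194.6700 N
  Ry@0 = +1348.1800 N
  Ry@6 = +2437.3500 N

-2904.614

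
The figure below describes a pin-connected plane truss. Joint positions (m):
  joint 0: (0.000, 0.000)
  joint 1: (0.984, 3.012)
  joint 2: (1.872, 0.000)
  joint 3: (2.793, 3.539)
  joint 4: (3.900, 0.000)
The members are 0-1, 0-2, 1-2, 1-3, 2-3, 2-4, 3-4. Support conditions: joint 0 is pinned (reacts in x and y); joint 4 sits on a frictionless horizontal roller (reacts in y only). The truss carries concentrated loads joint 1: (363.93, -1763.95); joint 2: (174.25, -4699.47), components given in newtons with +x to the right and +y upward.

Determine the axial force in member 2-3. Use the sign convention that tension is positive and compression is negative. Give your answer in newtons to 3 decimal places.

3637.760

N=5 nodes, M=7 members, R=3 reactions → 2N=10, M+R=10
member 0 (0-1): L=3.1687, (cx,cy)=(0.3105,0.9506)
member 1 (0-2): L=1.8720, (cx,cy)=(1.0000,0.0000)
member 2 (1-2): L=3.1402, (cx,cy)=(0.2828,-0.9592)
member 3 (1-3): L=1.8842, (cx,cy)=(0.9601,0.2797)
member 4 (2-3): L=3.6569, (cx,cy)=(0.2519,0.9678)
member 5 (2-4): L=2.0280, (cx,cy)=(1.0000,0.0000)
member 6 (3-4): L=3.7081, (cx,cy)=(0.2985,-0.9544)
solve A·x = −loads:
  F[0-1] = -3662.6314 N (compression)
  F[0-2] = +1675.5789 N (tension)
  F[1-2] = +1229.1426 N (tension)
  F[1-3] = -1925.7737 N (compression)
  F[2-3] = +3637.7600 N (tension)
  F[2-4] = +932.7295 N (tension)
  F[3-4] = -3124.3449 N (compression)
  Rx@0 = -538.1800 N
  Ry@0 = +3481.5503 N
  Ry@4 = +2981.8697 N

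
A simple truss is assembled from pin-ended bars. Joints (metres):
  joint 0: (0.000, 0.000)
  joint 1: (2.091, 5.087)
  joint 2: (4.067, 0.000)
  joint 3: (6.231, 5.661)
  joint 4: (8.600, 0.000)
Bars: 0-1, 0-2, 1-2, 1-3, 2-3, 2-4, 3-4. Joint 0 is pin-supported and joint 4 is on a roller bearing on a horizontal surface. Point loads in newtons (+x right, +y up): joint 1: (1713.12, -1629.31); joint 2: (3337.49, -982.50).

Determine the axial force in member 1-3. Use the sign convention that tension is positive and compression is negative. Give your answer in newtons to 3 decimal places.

N=5 nodes, M=7 members, R=3 reactions → 2N=10, M+R=10
member 0 (0-1): L=5.5000, (cx,cy)=(0.3802,0.9249)
member 1 (0-2): L=4.0670, (cx,cy)=(1.0000,0.0000)
member 2 (1-2): L=5.4573, (cx,cy)=(0.3621,-0.9321)
member 3 (1-3): L=4.1796, (cx,cy)=(0.9905,0.1373)
member 4 (2-3): L=6.0605, (cx,cy)=(0.3571,0.9341)
member 5 (2-4): L=4.5330, (cx,cy)=(1.0000,0.0000)
member 6 (3-4): L=6.1367, (cx,cy)=(0.3860,-0.9225)
solve A·x = −loads:
  F[0-1] = -797.5886 N (compression)
  F[0-2] = +5353.8395 N (tension)
  F[1-2] = -1192.2183 N (compression)
  F[1-3] = -1599.8253 N (compression)
  F[2-3] = +2241.5879 N (tension)
  F[2-4] = +784.2730 N (tension)
  F[3-4] = -2031.5947 N (compression)
  Rx@0 = -5050.6100 N
  Ry@0 = +737.6988 N
  Ry@4 = +1874.1112 N

-1599.825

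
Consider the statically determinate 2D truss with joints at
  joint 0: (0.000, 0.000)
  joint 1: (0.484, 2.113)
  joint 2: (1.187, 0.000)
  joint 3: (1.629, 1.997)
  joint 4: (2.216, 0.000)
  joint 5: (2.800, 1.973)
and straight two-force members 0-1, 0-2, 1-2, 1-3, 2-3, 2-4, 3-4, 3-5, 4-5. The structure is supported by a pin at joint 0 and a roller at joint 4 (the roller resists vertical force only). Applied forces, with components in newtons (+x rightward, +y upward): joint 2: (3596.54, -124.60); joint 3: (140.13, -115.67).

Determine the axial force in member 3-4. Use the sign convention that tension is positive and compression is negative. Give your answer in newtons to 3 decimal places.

-289.817

N=6 nodes, M=9 members, R=3 reactions → 2N=12, M+R=12
member 0 (0-1): L=2.1677, (cx,cy)=(0.2233,0.9748)
member 1 (0-2): L=1.1870, (cx,cy)=(1.0000,0.0000)
member 2 (1-2): L=2.2269, (cx,cy)=(0.3157,-0.9489)
member 3 (1-3): L=1.1509, (cx,cy)=(0.9949,-0.1008)
member 4 (2-3): L=2.0453, (cx,cy)=(0.2161,0.9764)
member 5 (2-4): L=1.0290, (cx,cy)=(1.0000,0.0000)
member 6 (3-4): L=2.0815, (cx,cy)=(0.2820,-0.9594)
member 7 (3-5): L=1.1712, (cx,cy)=(0.9998,-0.0205)
member 8 (4-5): L=2.0576, (cx,cy)=(0.2838,0.9589)
solve A·x = −loads:
  F[0-1] = +38.7619 N (tension)
  F[0-2] = +3728.0154 N (tension)
  F[1-2] = -42.1649 N (compression)
  F[1-3] = +22.0780 N (tension)
  F[2-3] = +168.5924 N (tension)
  F[2-4] = +81.7313 N (tension)
  F[3-4] = -289.8166 N (compression)
  F[3-5] = -0.0000 N (compression)
  F[4-5] = +0.0000 N (tension)
  Rx@0 = -3736.6700 N
  Ry@0 = -37.7834 N
  Ry@4 = +278.0534 N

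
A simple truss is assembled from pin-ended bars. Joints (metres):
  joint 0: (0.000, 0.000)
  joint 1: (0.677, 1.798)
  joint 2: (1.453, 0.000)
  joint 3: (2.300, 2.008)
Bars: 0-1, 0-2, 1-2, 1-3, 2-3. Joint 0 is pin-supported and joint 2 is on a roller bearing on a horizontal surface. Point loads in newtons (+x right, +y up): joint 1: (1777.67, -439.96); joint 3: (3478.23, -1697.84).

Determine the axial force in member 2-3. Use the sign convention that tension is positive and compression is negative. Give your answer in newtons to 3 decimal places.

N=4 nodes, M=5 members, R=3 reactions → 2N=8, M+R=8
member 0 (0-1): L=1.9212, (cx,cy)=(0.3524,0.9359)
member 1 (0-2): L=1.4530, (cx,cy)=(1.0000,0.0000)
member 2 (1-2): L=1.9583, (cx,cy)=(0.3963,-0.9181)
member 3 (1-3): L=1.6365, (cx,cy)=(0.9917,0.1283)
member 4 (2-3): L=2.1793, (cx,cy)=(0.3887,0.9214)
solve A·x = −loads:
  F[0-1] = +8293.2690 N (tension)
  F[0-2] = +2333.5342 N (tension)
  F[1-2] = -8307.2839 N (compression)
  F[1-3] = +4473.5232 N (tension)
  F[2-3] = -2465.7279 N (compression)
  Rx@0 = -5255.9000 N
  Ry@0 = -7761.3200 N
  Ry@2 = +9899.1200 N

-2465.728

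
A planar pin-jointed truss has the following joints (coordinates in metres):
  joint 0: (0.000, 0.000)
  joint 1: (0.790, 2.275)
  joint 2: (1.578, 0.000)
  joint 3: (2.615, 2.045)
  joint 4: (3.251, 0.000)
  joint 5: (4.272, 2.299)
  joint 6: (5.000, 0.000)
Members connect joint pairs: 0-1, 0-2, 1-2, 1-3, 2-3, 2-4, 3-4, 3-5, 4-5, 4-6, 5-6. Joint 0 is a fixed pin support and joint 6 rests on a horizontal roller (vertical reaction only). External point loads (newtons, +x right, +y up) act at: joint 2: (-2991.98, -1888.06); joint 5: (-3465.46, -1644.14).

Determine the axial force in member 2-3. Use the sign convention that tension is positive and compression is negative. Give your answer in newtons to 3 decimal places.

-1707.148

N=7 nodes, M=11 members, R=3 reactions → 2N=14, M+R=14
member 0 (0-1): L=2.4083, (cx,cy)=(0.3280,0.9447)
member 1 (0-2): L=1.5780, (cx,cy)=(1.0000,0.0000)
member 2 (1-2): L=2.4076, (cx,cy)=(0.3273,-0.9449)
member 3 (1-3): L=1.8394, (cx,cy)=(0.9922,-0.1250)
member 4 (2-3): L=2.2929, (cx,cy)=(0.4523,0.8919)
member 5 (2-4): L=1.6730, (cx,cy)=(1.0000,0.0000)
member 6 (3-4): L=2.1416, (cx,cy)=(0.2970,-0.9549)
member 7 (3-5): L=1.6764, (cx,cy)=(0.9885,0.1515)
member 8 (4-5): L=2.5155, (cx,cy)=(0.4059,0.9139)
member 9 (4-6): L=1.7490, (cx,cy)=(1.0000,0.0000)
member 10 (5-6): L=2.4115, (cx,cy)=(0.3019,-0.9533)
solve A·x = −loads:
  F[0-1] = -3308.0451 N (compression)
  F[0-2] = -5372.2774 N (compression)
  F[1-2] = +3609.4380 N (tension)
  F[1-3] = -2284.4458 N (compression)
  F[2-3] = -1707.1480 N (compression)
  F[2-4] = -426.8586 N (compression)
  F[3-4] = +770.8341 N (tension)
  F[3-5] = -3305.6839 N (compression)
  F[4-5] = -805.3810 N (compression)
  F[4-6] = +128.9458 N (tension)
  F[5-6] = -427.1348 N (compression)
  Rx@0 = +6457.4400 N
  Ry@0 = +3124.9936 N
  Ry@6 = +407.2064 N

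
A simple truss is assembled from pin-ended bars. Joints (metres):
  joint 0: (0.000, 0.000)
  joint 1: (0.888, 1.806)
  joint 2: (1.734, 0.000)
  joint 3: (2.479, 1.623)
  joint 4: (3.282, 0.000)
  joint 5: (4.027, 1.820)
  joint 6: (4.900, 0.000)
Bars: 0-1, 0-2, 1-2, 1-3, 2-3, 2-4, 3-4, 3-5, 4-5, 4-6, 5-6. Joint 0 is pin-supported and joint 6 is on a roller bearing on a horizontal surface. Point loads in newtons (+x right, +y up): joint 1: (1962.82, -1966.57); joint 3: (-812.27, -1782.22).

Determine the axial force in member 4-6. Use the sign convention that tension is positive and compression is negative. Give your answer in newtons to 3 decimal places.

N=7 nodes, M=11 members, R=3 reactions → 2N=14, M+R=14
member 0 (0-1): L=2.0125, (cx,cy)=(0.4412,0.8974)
member 1 (0-2): L=1.7340, (cx,cy)=(1.0000,0.0000)
member 2 (1-2): L=1.9943, (cx,cy)=(0.4242,-0.9056)
member 3 (1-3): L=1.6015, (cx,cy)=(0.9934,-0.1143)
member 4 (2-3): L=1.7858, (cx,cy)=(0.4172,0.9088)
member 5 (2-4): L=1.5480, (cx,cy)=(1.0000,0.0000)
member 6 (3-4): L=1.8108, (cx,cy)=(0.4435,-0.8963)
member 7 (3-5): L=1.5605, (cx,cy)=(0.9920,0.1262)
member 8 (4-5): L=1.9666, (cx,cy)=(0.3788,0.9255)
member 9 (4-6): L=1.6180, (cx,cy)=(1.0000,0.0000)
member 10 (5-6): L=2.0185, (cx,cy)=(0.4325,-0.9016)
solve A·x = −loads:
  F[0-1] = -2269.1905 N (compression)
  F[0-2] = +2151.8098 N (tension)
  F[1-2] = +479.3679 N (tension)
  F[1-3] = -3188.3127 N (compression)
  F[2-3] = -477.6490 N (compression)
  F[2-4] = +2554.4222 N (tension)
  F[3-4] = -2138.6116 N (compression)
  F[3-5] = -1618.9985 N (compression)
  F[4-5] = +2071.2065 N (tension)
  F[4-6] = +821.4086 N (tension)
  F[5-6] = -1899.2570 N (compression)
  Rx@0 = -1150.5500 N
  Ry@0 = +2036.3459 N
  Ry@6 = +1712.4441 N

821.409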